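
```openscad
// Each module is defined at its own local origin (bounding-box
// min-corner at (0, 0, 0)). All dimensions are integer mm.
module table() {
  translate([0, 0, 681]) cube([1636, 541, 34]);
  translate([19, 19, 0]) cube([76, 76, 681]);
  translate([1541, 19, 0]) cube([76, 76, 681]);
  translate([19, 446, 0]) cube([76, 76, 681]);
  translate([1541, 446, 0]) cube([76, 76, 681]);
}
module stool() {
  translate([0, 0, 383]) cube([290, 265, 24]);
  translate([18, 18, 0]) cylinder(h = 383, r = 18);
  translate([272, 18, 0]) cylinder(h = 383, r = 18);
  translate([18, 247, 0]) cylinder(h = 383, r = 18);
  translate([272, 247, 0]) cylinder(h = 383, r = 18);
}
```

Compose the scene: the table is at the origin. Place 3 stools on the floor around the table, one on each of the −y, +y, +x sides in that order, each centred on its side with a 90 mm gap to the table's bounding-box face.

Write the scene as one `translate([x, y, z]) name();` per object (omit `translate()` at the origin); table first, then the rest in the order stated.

table();
translate([673, -355, 0]) stool();
translate([673, 631, 0]) stool();
translate([1726, 138, 0]) stool();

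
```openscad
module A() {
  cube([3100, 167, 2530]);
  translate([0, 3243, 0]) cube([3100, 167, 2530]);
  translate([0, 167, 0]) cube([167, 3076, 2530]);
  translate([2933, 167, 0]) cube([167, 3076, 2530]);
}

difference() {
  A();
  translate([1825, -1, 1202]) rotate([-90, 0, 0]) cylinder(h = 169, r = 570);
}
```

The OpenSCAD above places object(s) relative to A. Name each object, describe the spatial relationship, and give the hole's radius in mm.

The subtracted cylinder has r = 570 mm.

A is a house frame. The house frame has a circular hole through its front wall. The hole's radius is 570 mm.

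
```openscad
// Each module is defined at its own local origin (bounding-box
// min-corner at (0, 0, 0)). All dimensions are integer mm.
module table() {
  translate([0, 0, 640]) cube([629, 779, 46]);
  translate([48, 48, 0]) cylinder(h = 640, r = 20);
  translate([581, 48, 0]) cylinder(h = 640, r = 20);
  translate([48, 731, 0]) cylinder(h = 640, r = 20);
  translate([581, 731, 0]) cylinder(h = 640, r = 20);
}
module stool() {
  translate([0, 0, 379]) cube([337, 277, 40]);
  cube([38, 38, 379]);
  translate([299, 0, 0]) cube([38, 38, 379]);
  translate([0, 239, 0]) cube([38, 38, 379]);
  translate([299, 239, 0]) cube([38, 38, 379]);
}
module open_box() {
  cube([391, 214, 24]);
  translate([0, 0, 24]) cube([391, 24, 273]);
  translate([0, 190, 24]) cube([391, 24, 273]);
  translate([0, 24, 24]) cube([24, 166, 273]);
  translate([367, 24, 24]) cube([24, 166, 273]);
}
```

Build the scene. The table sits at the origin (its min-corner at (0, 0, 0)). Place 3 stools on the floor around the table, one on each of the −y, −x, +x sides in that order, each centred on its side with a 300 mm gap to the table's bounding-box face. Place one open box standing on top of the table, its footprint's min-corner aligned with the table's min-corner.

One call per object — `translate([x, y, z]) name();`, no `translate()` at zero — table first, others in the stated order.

table();
translate([146, -577, 0]) stool();
translate([-637, 251, 0]) stool();
translate([929, 251, 0]) stool();
translate([0, 0, 686]) open_box();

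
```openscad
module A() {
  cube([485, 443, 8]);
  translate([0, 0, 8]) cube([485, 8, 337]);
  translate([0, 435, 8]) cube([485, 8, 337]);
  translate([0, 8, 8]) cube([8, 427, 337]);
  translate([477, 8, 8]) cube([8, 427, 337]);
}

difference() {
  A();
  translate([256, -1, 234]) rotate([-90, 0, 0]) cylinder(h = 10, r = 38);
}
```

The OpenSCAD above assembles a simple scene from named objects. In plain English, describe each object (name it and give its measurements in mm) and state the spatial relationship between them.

A is an open storage box with external size 485×443×345 mm and wall thickness 8 mm (the base is also 8 mm thick). The base covers the whole footprint; the four walls stand on the base, with the y-facing walls full-width and the x-facing walls fitting between their inner faces.

The open box has a circular hole of radius 38 mm through its front wall, centred at (x = 256, z = 234).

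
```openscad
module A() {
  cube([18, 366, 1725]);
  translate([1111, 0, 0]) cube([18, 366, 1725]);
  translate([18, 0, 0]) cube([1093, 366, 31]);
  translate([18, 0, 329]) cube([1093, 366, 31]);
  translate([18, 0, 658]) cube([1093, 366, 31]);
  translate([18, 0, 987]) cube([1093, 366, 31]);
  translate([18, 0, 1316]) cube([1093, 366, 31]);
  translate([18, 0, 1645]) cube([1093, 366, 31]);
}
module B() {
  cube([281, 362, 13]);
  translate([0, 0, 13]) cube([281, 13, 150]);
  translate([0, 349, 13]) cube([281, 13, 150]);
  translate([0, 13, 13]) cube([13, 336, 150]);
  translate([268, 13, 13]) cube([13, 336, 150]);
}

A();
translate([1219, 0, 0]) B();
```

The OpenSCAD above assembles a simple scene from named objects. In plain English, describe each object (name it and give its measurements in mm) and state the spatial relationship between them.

A is an open bookshelf. Two side panels, each 18 mm thick, 366 mm deep and 1725 mm tall, stand 1129 mm apart (outside-to-outside). Between them sit 6 shelves, each 31 mm thick and 366 mm deep, spanning the full gap between the sides. The bottom shelf rests on the floor (its underside at z = 0) and the clear gap between one shelf's top and the next shelf's underside is 298 mm.

B is an open-topped rectangular box: outside dimensions 281×362×163 mm, with a uniform wall and base thickness of 13 mm. The base is a full 281×362 slab on the floor; four walls sit on top of the base. The front and back walls (the −y and +y sides) span the full width; the two side walls fit between them.

The open box is on the floor beside the bookshelf on its +x side.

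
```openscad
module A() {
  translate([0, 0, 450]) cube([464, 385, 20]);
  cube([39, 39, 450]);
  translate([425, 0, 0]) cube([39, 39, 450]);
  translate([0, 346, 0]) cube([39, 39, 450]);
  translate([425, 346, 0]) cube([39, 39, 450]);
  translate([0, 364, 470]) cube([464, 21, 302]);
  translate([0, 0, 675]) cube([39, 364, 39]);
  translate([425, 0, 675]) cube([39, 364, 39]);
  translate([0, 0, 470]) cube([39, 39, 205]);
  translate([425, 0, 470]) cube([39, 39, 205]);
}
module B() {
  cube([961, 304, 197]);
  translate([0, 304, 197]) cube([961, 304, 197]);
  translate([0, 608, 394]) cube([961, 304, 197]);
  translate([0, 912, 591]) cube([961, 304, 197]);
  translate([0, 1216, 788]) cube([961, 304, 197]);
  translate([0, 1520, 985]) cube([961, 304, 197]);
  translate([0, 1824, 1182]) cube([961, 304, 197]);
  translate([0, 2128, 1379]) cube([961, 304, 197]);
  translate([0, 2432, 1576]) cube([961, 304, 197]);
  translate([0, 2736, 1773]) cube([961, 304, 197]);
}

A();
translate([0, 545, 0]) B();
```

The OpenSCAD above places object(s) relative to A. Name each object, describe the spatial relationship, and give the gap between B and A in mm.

A is a chair. B is a staircase. The staircase is on the floor beside the chair on its +y side. The gap between the staircase and the chair is 160 mm.

The staircase's nearest face is 160 mm from the chair's +y face.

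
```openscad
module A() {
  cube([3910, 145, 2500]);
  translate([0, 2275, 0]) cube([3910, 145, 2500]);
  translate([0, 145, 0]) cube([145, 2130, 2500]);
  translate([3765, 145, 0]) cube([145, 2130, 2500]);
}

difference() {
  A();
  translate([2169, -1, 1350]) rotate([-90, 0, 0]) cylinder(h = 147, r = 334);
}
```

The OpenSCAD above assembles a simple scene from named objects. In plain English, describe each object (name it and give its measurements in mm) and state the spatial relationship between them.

A is a box-shaped house frame (walls only): outside footprint 3910×2420 mm, wall height 2500 mm, wall thickness 145 mm. The two y-facing walls run the full x-width; the two x-facing walls fit between the inner faces of the y-facing walls.

The house frame has a circular hole of radius 334 mm through its front wall, centred at (x = 2169, z = 1350).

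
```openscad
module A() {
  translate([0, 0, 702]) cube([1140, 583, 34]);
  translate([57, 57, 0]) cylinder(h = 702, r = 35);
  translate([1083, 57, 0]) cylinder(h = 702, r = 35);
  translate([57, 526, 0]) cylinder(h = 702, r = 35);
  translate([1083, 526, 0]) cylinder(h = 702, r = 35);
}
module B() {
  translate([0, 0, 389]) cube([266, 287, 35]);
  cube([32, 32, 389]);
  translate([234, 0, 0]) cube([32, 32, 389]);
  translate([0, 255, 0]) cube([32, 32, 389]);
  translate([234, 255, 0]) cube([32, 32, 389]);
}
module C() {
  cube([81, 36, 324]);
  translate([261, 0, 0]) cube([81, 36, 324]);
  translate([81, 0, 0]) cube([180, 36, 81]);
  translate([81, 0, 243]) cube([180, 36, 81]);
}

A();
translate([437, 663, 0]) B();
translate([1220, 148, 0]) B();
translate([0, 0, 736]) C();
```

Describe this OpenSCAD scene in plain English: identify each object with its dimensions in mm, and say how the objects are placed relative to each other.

A is a table with a 1140×583 mm rectangular top, 34 mm thick, top surface at z = 736 mm, supported by four round legs of 70 mm diameter, each leg's bounding box inset 22 mm from the nearest pair of top edges, running from the floor.

B is a four-legged stool. The seat is a 266×287×35 mm slab whose top surface is at z = 424 mm; four square legs, each 32×32 mm in cross-section, run from the floor (z = 0) to the underside of the seat, each flush with a corner of the seat.

C is a picture frame with a 180×162 mm rectangular opening (x by z) and a uniform 81 mm border on every side. Frame depth is 36 mm along y. It is built from two vertical stiles running the full outside height and two horizontal rails spanning the gap between the stiles.

Two stools sit around the table at the +y, +x sides. The picture frame is on top of the table.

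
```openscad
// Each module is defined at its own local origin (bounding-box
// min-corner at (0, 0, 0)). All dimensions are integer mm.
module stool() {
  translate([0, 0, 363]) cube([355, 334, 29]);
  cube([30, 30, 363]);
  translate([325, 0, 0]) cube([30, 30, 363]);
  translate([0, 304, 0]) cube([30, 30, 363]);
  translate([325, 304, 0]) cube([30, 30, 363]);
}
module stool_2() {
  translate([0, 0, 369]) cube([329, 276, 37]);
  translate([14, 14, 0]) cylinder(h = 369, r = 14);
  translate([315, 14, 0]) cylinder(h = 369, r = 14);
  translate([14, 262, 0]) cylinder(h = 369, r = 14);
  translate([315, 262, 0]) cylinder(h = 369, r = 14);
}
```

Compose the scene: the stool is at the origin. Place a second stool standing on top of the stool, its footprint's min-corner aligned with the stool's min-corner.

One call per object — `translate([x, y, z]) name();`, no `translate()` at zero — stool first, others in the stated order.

stool();
translate([0, 0, 392]) stool_2();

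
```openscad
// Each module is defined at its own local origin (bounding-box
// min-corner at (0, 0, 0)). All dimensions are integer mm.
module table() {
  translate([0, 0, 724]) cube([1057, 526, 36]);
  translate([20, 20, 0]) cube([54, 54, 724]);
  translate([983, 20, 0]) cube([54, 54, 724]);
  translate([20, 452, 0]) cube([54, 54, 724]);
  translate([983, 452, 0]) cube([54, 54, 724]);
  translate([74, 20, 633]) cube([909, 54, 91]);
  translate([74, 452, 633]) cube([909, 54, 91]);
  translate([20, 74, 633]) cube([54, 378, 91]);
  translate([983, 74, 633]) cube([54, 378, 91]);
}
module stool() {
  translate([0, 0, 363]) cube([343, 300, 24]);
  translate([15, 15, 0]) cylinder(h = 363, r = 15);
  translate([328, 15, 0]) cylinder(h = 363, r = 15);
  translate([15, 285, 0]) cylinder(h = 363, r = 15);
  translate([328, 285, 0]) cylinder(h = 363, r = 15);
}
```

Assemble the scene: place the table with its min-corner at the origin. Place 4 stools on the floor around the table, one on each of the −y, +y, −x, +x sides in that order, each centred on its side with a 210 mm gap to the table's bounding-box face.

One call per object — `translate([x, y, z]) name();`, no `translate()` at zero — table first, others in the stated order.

table();
translate([357, -510, 0]) stool();
translate([357, 736, 0]) stool();
translate([-553, 113, 0]) stool();
translate([1267, 113, 0]) stool();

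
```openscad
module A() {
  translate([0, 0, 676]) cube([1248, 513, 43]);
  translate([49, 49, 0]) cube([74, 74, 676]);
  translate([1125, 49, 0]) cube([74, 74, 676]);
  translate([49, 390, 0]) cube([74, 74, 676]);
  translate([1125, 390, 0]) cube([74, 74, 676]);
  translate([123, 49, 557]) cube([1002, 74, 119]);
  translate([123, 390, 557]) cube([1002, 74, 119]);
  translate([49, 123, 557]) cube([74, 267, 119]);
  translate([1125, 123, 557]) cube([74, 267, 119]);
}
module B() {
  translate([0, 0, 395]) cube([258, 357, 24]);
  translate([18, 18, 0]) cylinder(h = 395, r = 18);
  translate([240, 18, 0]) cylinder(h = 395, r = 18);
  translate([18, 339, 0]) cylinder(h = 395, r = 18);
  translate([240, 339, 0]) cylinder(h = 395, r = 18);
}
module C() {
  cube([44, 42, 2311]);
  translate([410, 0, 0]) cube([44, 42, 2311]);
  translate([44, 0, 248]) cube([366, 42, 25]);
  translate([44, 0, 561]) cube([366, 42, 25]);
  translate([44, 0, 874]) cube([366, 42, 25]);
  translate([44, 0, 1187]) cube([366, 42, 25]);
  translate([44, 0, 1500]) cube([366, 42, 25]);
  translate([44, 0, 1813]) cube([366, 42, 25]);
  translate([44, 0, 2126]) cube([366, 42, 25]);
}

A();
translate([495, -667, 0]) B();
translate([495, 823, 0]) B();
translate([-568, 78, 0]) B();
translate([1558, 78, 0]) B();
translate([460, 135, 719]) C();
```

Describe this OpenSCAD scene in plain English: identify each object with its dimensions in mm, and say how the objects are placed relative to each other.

A is a rectangular dining table. The top is 1248×513×43 mm with its upper surface at z = 719 mm. It stands on four 74×74 mm square legs, each inset 49 mm from the nearest pair of top edges, running from the floor to the underside of the top. Four apron rails, 74 mm thick and 119 mm tall, run between adjacent legs with their top edges flush with the underside of the top and their outer faces flush with the legs' outer faces.

B is a four-legged stool. The seat is 258×357 mm, 24 mm thick, top at z = 419 mm. It stands on four round legs, each 36 mm in diameter, from z = 0 to the seat underside, each leg's axis is inset half a diameter from the nearest pair of seat edges (so the leg's bounding box is flush with the corner).

C is a straight ladder. Two 44×42 mm vertical rails, 2311 mm tall, stand 454 mm apart (outside-to-outside) with their front faces coplanar on the −y side. 7 rungs, each 42 mm deep and 25 mm tall, span between the inner faces of the rails, front faces flush with the rails. The lowest rung's underside is at z = 248 mm and rungs are spaced 313 mm apart (underside to underside).

Four stools sit around the table at the −y, +y, −x, +x sides. The ladder is on top of the table.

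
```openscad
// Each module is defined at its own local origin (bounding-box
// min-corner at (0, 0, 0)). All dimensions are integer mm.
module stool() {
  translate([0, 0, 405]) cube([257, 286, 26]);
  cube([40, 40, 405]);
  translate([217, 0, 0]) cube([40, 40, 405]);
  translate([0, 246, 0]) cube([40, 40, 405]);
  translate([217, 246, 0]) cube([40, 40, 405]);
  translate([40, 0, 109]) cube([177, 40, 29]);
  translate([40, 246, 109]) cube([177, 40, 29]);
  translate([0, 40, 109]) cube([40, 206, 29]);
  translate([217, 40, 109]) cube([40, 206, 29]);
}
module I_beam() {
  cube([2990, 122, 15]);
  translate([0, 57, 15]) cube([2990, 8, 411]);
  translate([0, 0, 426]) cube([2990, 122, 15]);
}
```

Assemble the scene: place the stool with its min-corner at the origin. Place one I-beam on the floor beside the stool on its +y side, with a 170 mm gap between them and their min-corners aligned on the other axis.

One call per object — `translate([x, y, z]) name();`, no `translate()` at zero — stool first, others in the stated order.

stool();
translate([0, 456, 0]) I_beam();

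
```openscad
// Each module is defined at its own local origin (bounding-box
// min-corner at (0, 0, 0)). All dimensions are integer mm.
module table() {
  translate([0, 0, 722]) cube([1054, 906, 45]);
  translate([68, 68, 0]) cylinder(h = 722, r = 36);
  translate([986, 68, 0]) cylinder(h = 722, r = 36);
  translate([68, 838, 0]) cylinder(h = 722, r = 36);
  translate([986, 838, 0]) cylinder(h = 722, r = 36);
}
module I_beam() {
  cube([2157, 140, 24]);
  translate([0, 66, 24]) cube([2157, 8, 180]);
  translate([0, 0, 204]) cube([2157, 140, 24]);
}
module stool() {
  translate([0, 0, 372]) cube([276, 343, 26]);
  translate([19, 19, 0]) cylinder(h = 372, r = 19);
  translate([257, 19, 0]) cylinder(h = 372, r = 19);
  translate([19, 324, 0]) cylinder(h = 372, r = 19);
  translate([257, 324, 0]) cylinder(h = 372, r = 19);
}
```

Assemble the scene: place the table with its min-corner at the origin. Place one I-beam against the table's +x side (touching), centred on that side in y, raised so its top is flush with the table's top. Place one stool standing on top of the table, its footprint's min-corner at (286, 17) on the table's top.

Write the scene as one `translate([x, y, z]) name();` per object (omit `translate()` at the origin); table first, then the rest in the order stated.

table();
translate([1054, 383, 539]) I_beam();
translate([286, 17, 767]) stool();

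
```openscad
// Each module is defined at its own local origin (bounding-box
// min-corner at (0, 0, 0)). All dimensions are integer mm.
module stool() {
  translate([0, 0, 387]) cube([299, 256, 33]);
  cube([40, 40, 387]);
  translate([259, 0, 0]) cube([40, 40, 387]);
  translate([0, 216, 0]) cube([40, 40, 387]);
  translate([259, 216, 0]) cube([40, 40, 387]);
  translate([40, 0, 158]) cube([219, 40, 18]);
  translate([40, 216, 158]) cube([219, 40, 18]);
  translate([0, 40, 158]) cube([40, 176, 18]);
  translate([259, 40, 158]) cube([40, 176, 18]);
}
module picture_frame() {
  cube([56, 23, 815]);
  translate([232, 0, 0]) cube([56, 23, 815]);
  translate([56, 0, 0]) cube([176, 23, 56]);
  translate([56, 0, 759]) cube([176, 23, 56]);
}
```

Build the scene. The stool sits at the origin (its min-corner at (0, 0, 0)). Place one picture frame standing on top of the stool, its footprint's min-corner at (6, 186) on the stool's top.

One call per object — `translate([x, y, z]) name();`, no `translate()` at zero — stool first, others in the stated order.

stool();
translate([6, 186, 420]) picture_frame();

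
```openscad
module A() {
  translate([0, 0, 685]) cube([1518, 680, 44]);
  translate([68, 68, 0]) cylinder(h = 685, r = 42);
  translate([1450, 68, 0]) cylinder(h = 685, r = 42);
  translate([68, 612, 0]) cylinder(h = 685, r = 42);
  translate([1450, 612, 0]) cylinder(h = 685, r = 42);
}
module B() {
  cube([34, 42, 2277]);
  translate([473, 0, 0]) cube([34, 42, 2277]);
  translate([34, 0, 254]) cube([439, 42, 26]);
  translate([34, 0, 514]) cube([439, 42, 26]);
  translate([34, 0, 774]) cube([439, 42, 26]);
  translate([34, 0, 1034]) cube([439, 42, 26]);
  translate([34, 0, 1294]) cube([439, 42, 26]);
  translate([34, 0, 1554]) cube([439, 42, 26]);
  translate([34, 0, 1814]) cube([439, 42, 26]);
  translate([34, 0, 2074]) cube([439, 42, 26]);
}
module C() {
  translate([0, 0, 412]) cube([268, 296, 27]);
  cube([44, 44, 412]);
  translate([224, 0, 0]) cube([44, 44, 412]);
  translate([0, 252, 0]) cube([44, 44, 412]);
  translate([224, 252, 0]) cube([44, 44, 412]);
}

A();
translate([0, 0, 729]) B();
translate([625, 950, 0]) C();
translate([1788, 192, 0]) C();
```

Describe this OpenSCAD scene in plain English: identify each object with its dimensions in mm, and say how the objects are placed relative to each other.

A is a table with a 1518×680 mm rectangular top, 44 mm thick, top surface at z = 729 mm, supported by four round legs of 84 mm diameter, each leg's bounding box inset 26 mm from the nearest pair of top edges, running from the floor.

B is a wooden ladder with two side rails of 34×42 mm section and 2277 mm height, set 507 mm apart overall. Between them run 8 rectangular rungs (42 mm deep, 26 mm thick), front faces flush with the rails' −y face. The bottom of the first rung is 254 mm above the floor and each subsequent rung is 260 mm higher than the one below.

C is a four-legged stool. The seat is 268×296 mm, 27 mm thick, top at z = 439 mm. It stands on four square legs, each 44×44 mm in cross-section, from z = 0 to the seat underside, each flush with a corner of the seat.

The ladder is on top of the table. Two stools sit around the table at the +y, +x sides.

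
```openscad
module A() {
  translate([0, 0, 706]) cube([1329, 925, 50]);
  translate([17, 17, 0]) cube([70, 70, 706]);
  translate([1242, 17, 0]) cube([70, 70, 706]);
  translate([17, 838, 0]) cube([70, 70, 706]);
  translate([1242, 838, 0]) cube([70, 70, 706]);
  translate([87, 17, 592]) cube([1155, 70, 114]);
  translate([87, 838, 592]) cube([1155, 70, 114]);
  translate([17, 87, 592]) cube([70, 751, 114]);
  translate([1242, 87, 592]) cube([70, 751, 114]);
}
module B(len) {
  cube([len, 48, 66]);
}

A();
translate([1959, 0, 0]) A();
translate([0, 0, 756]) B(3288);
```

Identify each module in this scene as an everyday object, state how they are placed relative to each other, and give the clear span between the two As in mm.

Second table starts at x = 1959; first ends at x = 1329; clear span = 1959 − 1329 = 630 mm.

A is a table. B is a beam. A beam spans the tops of two tables. The clear span between the two tables is 630 mm.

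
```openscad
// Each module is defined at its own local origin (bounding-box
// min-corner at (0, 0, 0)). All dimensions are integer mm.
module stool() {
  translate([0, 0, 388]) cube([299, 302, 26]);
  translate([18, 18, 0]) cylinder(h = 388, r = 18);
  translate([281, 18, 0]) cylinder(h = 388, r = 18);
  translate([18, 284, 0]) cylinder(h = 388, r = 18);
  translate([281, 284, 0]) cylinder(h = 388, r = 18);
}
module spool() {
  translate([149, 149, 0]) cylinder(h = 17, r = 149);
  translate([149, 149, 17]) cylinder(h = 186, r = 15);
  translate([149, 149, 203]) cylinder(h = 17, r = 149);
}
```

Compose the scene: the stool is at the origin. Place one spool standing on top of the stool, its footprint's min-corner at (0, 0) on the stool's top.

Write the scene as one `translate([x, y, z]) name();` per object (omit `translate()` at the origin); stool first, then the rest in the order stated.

stool();
translate([0, 0, 414]) spool();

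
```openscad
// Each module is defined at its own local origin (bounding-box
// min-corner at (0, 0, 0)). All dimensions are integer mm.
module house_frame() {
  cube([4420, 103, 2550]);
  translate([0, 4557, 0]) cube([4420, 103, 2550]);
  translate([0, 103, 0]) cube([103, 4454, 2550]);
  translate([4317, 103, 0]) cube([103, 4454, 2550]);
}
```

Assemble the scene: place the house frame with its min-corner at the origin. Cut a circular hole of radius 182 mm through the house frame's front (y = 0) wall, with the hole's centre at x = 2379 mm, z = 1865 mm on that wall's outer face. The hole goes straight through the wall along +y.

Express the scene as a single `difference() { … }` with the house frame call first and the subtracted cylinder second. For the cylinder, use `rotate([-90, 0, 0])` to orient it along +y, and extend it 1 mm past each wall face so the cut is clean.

difference() {
  house_frame();
  translate([2379, -1, 1865]) rotate([-90, 0, 0]) cylinder(h = 105, r = 182);
}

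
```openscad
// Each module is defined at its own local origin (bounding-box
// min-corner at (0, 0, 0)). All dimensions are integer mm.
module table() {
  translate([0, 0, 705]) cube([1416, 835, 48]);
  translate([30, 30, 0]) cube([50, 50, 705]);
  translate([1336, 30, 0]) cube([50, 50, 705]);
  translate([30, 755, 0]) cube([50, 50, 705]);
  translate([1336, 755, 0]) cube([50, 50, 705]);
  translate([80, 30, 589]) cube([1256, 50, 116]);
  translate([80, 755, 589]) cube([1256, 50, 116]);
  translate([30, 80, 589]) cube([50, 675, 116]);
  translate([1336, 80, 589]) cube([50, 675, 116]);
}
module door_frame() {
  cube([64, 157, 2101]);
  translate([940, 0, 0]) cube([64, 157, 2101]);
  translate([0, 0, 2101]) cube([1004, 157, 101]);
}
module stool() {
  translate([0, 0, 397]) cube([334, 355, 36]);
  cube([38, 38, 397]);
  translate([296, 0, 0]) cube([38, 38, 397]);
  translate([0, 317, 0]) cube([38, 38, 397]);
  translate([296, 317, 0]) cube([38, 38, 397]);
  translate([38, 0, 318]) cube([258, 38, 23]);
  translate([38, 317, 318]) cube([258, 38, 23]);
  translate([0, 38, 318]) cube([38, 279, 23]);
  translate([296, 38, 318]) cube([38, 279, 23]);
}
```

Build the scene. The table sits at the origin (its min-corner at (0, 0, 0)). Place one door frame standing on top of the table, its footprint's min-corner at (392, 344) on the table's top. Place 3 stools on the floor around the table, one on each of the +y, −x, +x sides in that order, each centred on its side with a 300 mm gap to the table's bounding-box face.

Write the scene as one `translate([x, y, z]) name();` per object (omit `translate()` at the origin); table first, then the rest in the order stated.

table();
translate([392, 344, 753]) door_frame();
translate([541, 1135, 0]) stool();
translate([-634, 240, 0]) stool();
translate([1716, 240, 0]) stool();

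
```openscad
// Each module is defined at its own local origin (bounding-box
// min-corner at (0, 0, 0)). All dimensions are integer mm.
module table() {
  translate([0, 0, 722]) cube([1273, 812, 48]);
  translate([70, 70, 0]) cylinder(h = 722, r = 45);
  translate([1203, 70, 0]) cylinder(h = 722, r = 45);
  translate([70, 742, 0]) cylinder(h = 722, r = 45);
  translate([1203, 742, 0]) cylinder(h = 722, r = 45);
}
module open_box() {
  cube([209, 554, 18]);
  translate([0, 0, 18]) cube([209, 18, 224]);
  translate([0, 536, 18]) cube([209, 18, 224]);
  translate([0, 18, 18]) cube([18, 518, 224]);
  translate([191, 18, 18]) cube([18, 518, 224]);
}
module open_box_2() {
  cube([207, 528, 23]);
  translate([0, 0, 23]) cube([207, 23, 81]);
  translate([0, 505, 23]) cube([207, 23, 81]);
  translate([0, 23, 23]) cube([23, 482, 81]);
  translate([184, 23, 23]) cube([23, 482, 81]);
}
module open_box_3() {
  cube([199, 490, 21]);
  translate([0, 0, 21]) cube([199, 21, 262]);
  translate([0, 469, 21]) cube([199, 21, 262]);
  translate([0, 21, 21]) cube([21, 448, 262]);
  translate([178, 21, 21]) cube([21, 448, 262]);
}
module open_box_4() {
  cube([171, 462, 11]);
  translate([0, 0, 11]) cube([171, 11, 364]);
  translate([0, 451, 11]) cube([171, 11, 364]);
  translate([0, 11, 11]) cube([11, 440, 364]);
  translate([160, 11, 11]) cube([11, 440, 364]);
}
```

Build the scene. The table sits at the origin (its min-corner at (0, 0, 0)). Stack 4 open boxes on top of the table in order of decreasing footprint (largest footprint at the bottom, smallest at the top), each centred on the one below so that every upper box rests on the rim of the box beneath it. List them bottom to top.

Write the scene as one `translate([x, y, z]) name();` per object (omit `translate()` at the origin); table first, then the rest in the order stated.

table();
translate([532, 129, 770]) open_box();
translate([533, 142, 1012]) open_box_2();
translate([537, 161, 1116]) open_box_3();
translate([551, 175, 1399]) open_box_4();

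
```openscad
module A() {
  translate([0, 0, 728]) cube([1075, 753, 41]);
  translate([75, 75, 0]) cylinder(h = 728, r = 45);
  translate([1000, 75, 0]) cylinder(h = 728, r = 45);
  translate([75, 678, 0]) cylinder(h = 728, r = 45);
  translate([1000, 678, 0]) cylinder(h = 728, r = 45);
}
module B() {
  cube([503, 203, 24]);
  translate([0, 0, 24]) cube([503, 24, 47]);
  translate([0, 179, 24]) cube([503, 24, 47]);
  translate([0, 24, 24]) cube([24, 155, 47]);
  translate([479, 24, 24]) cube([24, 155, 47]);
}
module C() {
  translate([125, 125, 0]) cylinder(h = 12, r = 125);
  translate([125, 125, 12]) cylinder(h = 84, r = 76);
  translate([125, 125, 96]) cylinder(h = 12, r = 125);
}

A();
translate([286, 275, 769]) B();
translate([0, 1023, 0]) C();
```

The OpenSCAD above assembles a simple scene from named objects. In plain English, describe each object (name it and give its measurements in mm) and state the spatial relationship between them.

A is a table: top 1075 mm (x) × 753 mm (y), 41 mm thick, upper face at z = 769 mm, on four round legs of 90 mm diameter, each leg's bounding box inset 30 mm from the nearest pair of top edges, running from z = 0 to the bottom of the top.

B is an open storage box with external size 503×203×71 mm and wall thickness 24 mm (the base is also 24 mm thick). The base covers the whole footprint; the four walls stand on the base, with the y-facing walls full-width and the x-facing walls fitting between their inner faces.

C is a spool: two coaxial disc flanges of radius 125 mm and thickness 12 mm, joined by a core cylinder of radius 76 mm and height 84 mm. The lower flange rests on z = 0 and the three cylinders share a vertical axis.

The open box is on top of the table, centred. The spool is on the floor beside the table on its +y side.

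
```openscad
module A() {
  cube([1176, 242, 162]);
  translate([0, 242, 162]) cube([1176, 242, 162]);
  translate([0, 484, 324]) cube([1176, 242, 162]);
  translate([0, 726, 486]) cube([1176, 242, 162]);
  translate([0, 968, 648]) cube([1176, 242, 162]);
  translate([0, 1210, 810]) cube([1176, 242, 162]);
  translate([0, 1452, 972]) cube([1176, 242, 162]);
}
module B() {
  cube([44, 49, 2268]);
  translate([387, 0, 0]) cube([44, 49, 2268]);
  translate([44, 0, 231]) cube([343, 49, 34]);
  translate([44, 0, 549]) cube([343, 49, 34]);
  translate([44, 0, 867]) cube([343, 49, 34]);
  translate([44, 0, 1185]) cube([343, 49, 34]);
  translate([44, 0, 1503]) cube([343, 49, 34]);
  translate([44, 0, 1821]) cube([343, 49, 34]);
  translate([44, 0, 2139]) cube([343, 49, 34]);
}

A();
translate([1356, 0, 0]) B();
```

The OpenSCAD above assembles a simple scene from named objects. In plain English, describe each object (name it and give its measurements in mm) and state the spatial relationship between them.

A is a straight staircase of 7 solid steps. Each step is 1176 mm wide (x), 242 mm deep (y, the going) and 162 mm tall (the rise). The first step rests on the floor; each subsequent step sits one going further in +y and one rise higher in +z, directly behind and above the previous step with no overlap.

B is a wooden ladder with two side rails of 44×49 mm section and 2268 mm height, set 431 mm apart overall. Between them run 7 rectangular rungs (49 mm deep, 34 mm thick), front faces flush with the rails' −y face. The bottom of the first rung is 231 mm above the floor and each subsequent rung is 318 mm higher than the one below.

The ladder is on the floor beside the staircase on its +x side.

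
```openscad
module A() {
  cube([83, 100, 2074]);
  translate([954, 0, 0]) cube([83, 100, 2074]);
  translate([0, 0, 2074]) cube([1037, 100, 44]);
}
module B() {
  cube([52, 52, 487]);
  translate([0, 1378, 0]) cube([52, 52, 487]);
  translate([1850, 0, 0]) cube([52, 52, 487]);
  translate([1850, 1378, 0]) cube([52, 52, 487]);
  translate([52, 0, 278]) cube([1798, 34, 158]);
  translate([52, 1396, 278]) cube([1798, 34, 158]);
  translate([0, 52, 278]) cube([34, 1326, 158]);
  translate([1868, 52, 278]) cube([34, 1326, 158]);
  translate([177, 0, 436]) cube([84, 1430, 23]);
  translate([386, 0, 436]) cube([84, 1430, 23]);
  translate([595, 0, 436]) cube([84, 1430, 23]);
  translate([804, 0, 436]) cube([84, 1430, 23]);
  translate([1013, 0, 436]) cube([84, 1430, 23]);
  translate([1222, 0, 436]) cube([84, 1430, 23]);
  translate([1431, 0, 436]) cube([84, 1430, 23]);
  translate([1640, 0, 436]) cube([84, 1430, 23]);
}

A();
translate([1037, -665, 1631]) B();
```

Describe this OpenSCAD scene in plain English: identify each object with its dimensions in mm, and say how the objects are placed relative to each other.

A is a door frame. The clear opening is 871 mm wide and 2074 mm high. Two 83 mm wide jambs, 100 mm deep, stand either side of the opening from the floor to the top of the opening. A 44 mm thick head sits across the top of both jambs, spanning the full outside width of the frame.

B is a bed frame 1902 mm long (x) by 1430 mm wide (y). Four 52×52 mm corner posts, 487 mm tall, at the corners of the footprint. Four rails of 34 mm thickness and 158 mm height run between adjacent posts with their undersides at z = 278 mm, their outer faces flush with the outside of the frame (the two x-running rails run between the posts' inner faces; the two y-running rails run between the posts' inner faces). 8 slats, each 84 mm wide (x) and 23 mm thick, lie across the top of the two x-running rails, running the full 1430 mm width of the frame in y; the slats are evenly spaced along x between the inner faces of the end posts with equal gaps (rounded down to the nearest mm) at the −x end and between each pair — any rounding remainder accumulates at the +x end.

The bed frame is beside the door frame with their tops flush at z = 2118.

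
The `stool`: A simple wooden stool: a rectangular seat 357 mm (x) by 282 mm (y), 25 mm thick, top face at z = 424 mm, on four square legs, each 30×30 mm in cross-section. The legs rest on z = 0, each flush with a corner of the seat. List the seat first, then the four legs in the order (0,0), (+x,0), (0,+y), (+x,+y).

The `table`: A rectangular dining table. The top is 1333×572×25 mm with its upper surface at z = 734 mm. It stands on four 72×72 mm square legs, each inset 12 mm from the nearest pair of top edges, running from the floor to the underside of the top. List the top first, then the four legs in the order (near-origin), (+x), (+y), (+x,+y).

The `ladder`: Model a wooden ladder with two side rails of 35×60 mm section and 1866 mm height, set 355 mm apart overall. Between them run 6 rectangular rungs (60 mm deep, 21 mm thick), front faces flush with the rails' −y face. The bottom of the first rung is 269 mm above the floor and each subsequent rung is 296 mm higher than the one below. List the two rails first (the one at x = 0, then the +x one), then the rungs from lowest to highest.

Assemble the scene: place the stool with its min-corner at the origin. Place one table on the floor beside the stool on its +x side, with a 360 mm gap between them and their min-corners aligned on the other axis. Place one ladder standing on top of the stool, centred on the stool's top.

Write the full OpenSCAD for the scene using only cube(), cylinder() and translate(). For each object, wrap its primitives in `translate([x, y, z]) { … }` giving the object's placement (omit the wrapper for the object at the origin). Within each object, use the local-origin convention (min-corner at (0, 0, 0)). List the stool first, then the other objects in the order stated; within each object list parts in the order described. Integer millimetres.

translate([0, 0, 399]) cube([357, 282, 25]);
cube([30, 30, 399]);
translate([327, 0, 0]) cube([30, 30, 399]);
translate([0, 252, 0]) cube([30, 30, 399]);
translate([327, 252, 0]) cube([30, 30, 399]);
translate([717, 0, 0]) {
  translate([0, 0, 709]) cube([1333, 572, 25]);
  translate([12, 12, 0]) cube([72, 72, 709]);
  translate([1249, 12, 0]) cube([72, 72, 709]);
  translate([12, 488, 0]) cube([72, 72, 709]);
  translate([1249, 488, 0]) cube([72, 72, 709]);
}
translate([1, 111, 424]) {
  cube([35, 60, 1866]);
  translate([320, 0, 0]) cube([35, 60, 1866]);
  translate([35, 0, 269]) cube([285, 60, 21]);
  translate([35, 0, 565]) cube([285, 60, 21]);
  translate([35, 0, 861]) cube([285, 60, 21]);
  translate([35, 0, 1157]) cube([285, 60, 21]);
  translate([35, 0, 1453]) cube([285, 60, 21]);
  translate([35, 0, 1749]) cube([285, 60, 21]);
}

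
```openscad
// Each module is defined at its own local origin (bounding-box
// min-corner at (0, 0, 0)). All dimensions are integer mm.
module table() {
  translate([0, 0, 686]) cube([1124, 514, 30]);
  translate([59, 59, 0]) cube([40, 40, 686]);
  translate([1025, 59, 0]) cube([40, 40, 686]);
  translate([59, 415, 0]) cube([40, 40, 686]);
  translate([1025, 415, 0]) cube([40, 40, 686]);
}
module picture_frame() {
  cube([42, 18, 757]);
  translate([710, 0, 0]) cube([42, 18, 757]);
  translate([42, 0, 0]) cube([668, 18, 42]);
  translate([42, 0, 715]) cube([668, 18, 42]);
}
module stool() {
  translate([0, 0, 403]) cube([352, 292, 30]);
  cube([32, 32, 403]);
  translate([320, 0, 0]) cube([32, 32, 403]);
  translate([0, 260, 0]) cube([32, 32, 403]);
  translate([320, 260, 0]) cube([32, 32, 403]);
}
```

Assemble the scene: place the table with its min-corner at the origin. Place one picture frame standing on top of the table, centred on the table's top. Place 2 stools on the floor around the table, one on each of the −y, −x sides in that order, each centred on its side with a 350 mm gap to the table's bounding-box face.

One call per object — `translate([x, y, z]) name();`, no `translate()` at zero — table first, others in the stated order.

table();
translate([186, 248, 716]) picture_frame();
translate([386, -642, 0]) stool();
translate([-702, 111, 0]) stool();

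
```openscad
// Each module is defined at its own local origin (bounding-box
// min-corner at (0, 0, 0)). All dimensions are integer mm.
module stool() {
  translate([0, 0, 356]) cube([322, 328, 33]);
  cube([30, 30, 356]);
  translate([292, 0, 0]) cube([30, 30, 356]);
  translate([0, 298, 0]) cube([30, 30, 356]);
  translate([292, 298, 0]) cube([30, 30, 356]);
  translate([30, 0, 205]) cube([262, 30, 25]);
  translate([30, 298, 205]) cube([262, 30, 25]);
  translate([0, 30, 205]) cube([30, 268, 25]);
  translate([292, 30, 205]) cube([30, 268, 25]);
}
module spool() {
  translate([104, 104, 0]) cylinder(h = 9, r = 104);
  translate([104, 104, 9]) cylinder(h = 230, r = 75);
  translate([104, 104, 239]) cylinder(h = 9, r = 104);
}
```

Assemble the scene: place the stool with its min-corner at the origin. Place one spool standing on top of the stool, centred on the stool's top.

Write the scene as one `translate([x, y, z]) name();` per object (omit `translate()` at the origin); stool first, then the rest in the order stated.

stool();
translate([57, 60, 389]) spool();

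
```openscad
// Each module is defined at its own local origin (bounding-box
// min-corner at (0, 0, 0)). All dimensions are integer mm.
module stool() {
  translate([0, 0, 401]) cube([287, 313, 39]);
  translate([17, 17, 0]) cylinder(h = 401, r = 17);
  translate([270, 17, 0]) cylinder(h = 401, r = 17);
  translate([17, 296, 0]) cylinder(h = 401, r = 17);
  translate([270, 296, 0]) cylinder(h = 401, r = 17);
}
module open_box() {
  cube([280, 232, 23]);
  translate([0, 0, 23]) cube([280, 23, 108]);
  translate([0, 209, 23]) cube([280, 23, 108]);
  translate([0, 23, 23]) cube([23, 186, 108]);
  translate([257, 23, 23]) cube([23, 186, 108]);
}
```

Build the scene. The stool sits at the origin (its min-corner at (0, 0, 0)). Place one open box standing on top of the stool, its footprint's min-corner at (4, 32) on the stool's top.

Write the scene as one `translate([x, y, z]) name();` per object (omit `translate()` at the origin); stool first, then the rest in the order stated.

stool();
translate([4, 32, 440]) open_box();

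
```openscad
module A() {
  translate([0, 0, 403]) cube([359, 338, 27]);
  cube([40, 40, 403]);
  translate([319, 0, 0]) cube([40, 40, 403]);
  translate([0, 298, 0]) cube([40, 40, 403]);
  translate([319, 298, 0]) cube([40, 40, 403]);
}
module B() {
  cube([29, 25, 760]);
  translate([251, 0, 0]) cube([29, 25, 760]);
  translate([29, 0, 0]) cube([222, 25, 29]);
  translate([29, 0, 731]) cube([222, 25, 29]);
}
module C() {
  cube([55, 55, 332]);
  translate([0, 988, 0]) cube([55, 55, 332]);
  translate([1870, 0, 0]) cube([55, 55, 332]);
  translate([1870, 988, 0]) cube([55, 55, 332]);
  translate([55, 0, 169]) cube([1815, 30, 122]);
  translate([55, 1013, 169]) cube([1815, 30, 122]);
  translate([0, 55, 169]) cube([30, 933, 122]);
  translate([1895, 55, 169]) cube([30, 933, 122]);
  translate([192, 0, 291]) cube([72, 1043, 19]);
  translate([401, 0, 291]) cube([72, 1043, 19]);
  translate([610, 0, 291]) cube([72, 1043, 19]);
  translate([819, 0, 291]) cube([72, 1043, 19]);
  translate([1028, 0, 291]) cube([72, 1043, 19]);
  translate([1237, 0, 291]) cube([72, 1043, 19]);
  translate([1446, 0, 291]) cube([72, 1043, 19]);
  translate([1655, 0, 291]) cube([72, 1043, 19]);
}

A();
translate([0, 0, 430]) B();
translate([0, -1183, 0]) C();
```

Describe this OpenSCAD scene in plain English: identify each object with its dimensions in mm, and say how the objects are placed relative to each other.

A is a four-legged stool. The seat is 359×338 mm, 27 mm thick, top at z = 430 mm. It stands on four square legs, each 40×40 mm in cross-section, from z = 0 to the seat underside, each flush with a corner of the seat.

B is a rectangular picture frame lying in the x–z plane (depth along y). The opening is 222 mm wide (x) by 702 mm tall (z), surrounded by a border 29 mm wide on all four sides. The frame is 25 mm deep and is made of two full-height vertical stiles with two horizontal rails fitted between them.

C is a bed frame 1925 mm long (x) by 1043 mm wide (y). Four 55×55 mm corner posts, 332 mm tall, at the corners of the footprint. Four rails of 30 mm thickness and 122 mm height run between adjacent posts with their undersides at z = 169 mm, their outer faces flush with the outside of the frame (the two x-running rails run between the posts' inner faces; the two y-running rails run between the posts' inner faces). 8 slats, each 72 mm wide (x) and 19 mm thick, lie across the top of the two x-running rails, running the full 1043 mm width of the frame in y; the slats are evenly spaced along x between the inner faces of the end posts with equal gaps (rounded down to the nearest mm) at the −x end and between each pair — any rounding remainder accumulates at the +x end.

The picture frame is on top of the stool. The bed frame is on the floor beside the stool on its −y side.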